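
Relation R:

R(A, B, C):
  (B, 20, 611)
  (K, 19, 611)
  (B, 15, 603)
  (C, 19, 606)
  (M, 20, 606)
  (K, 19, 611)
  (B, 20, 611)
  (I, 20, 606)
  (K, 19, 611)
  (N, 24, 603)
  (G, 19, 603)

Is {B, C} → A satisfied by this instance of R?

No

(B=20, C=611): 2 rows → A = B, B ✓
(B=19, C=611): 3 rows → A = K, K, K ✓
(B=15, C=603): 1 row → A = B ✓
(B=19, C=606): 1 row → A = C ✓
(B=20, C=606): 2 rows → A takes values {M, I} — violation
(B=24, C=603): 1 row → A = N ✓
(B=19, C=603): 1 row → A = G ✓
Two rows agree on {B, C} but differ on A, so {B, C} → A does not hold.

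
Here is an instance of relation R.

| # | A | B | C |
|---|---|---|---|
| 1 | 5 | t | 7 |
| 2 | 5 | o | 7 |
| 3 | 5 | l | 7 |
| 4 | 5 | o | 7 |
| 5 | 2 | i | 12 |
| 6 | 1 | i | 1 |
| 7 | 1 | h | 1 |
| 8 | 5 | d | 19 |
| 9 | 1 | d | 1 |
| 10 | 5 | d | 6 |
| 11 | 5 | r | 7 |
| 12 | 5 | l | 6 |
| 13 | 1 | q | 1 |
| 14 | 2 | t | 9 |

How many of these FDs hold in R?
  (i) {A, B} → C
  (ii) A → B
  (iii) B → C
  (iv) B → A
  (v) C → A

1

(i) {A, B} → C: (A=5, B=l): rows 3, 12 → C takes values {7, 6} — violation; (A=5, B=d): rows 8, 10 → C takes values {19, 6} — violation — fails.
(ii) A → B: A=5: rows 1, 2, 3, 4, 8, 10, 11, 12 → B takes values {t, o, l, d, r} — violation; A=2: rows 5, 14 → B takes values {i, t} — violation; A=1: rows 6, 7, 9, 13 → B takes values {i, h, d, q} — violation — fails.
(iii) B → C: B=t: rows 1, 14 → C takes values {7, 9} — violation; B=l: rows 3, 12 → C takes values {7, 6} — violation; B=i: rows 5, 6 → C takes values {12, 1} — violation; B=d: rows 8, 9, 10 → C takes values {19, 1, 6} — violation — fails.
(iv) B → A: B=t: rows 1, 14 → A takes values {5, 2} — violation; B=i: rows 5, 6 → A takes values {2, 1} — violation; B=d: rows 8, 9, 10 → A takes values {5, 1} — violation — fails.
(v) C → A: every LHS value maps to a single RHS value — holds.
1 of the 5 dependencies holds.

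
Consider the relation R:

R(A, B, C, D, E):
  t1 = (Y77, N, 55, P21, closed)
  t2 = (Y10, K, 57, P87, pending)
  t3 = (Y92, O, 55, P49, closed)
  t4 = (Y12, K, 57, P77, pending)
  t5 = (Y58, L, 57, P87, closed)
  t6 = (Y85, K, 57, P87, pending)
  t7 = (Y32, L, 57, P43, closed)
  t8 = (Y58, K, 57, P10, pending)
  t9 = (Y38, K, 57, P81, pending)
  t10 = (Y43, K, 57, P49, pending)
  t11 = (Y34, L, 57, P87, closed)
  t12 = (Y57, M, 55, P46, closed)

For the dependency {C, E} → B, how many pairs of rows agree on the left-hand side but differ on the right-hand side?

3

(C=55, E=closed): violating pairs (1,3), (1,12), (3,12) — 3 pairs.
(C=57, E=pending): all 6 rows agree on B — 0 pairs.
(C=57, E=closed): all 3 rows agree on B — 0 pairs.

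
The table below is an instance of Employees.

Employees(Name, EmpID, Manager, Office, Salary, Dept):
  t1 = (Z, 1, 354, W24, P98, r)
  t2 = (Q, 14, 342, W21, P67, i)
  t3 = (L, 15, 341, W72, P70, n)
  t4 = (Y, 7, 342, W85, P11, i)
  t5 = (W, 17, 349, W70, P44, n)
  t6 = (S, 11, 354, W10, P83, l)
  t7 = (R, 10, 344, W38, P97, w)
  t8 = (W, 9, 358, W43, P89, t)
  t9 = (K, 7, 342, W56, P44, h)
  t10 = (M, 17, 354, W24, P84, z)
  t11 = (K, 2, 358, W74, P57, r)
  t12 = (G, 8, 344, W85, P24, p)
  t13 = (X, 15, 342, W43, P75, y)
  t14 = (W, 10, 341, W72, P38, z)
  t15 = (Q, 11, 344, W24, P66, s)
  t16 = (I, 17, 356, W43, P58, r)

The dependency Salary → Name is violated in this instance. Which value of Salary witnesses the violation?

Salary=P98: row 1 → Name = Z ✓
Salary=P67: row 2 → Name = Q ✓
Salary=P70: row 3 → Name = L ✓
Salary=P11: row 4 → Name = Y ✓
Salary=P44: rows 5, 9 → Name takes values {W, K} — violation
Salary=P83: row 6 → Name = S ✓
Salary=P97: row 7 → Name = R ✓
Salary=P89: row 8 → Name = W ✓
Salary=P84: row 10 → Name = M ✓
Salary=P57: row 11 → Name = K ✓
Salary=P24: row 12 → Name = G ✓
Salary=P75: row 13 → Name = X ✓
Salary=P38: row 14 → Name = W ✓
Salary=P66: row 15 → Name = Q ✓
Salary=P58: row 16 → Name = I ✓
The only Salary value with inconsistent Name is Salary=P44.

P44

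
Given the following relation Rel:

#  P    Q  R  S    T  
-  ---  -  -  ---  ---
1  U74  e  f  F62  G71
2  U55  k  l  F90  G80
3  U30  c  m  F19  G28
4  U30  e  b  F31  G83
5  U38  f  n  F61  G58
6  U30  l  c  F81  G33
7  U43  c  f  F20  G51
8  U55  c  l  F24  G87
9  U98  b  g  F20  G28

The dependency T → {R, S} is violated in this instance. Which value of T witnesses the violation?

T=G71: row 1 → {R,S} = (f, F62) ✓
T=G80: row 2 → {R,S} = (l, F90) ✓
T=G28: rows 3, 9 → {R,S} takes values {(m, F19), (g, F20)} — violation
T=G83: row 4 → {R,S} = (b, F31) ✓
T=G58: row 5 → {R,S} = (n, F61) ✓
T=G33: row 6 → {R,S} = (c, F81) ✓
T=G51: row 7 → {R,S} = (f, F20) ✓
T=G87: row 8 → {R,S} = (l, F24) ✓
The only T value with inconsistent RHS is T=G28.

G28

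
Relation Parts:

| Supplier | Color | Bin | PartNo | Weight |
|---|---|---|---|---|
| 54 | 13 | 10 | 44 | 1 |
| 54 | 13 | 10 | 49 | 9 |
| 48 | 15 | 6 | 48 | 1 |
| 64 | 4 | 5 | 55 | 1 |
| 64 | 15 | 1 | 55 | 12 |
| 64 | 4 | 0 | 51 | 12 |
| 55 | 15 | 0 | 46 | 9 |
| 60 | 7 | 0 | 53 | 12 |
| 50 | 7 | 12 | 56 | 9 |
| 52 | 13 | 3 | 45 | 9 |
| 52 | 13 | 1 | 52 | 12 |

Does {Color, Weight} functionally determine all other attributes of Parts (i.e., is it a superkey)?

Two distinct rows share (Color=13, Weight=9), so {Color, Weight} does not determine every attribute — not a superkey.

No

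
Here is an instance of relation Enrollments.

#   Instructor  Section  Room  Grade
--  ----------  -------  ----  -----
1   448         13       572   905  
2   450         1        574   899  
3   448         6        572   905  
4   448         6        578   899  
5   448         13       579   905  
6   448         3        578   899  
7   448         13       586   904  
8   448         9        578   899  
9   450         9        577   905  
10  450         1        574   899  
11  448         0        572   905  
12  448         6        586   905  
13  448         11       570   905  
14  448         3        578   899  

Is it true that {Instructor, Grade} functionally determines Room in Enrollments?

(Instructor=448, Grade=905): rows 1, 3, 5, 11, 12, 13 → Room takes values {572, 579, 586, 570} — violation
(Instructor=450, Grade=899): rows 2, 10 → Room = 574, 574 ✓
(Instructor=448, Grade=899): rows 4, 6, 8, 14 → Room = 578, 578, 578, 578 ✓
(Instructor=448, Grade=904): row 7 → Room = 586 ✓
(Instructor=450, Grade=905): row 9 → Room = 577 ✓
Two rows agree on {Instructor, Grade} but differ on Room, so {Instructor, Grade} → Room does not hold.

No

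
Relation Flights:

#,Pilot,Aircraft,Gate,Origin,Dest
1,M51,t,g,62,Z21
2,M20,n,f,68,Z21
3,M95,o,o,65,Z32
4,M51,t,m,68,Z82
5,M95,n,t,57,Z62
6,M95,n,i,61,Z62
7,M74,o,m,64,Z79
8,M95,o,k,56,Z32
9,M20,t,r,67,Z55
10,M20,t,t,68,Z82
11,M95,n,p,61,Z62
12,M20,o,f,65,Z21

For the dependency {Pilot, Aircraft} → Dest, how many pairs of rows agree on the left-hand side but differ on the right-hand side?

(Pilot=M51, Aircraft=t): violating pairs (1,4) — 1 pair.
(Pilot=M95, Aircraft=o): all 2 rows agree on Dest — 0 pairs.
(Pilot=M95, Aircraft=n): all 3 rows agree on Dest — 0 pairs.
(Pilot=M20, Aircraft=t): violating pairs (9,10) — 1 pair.

2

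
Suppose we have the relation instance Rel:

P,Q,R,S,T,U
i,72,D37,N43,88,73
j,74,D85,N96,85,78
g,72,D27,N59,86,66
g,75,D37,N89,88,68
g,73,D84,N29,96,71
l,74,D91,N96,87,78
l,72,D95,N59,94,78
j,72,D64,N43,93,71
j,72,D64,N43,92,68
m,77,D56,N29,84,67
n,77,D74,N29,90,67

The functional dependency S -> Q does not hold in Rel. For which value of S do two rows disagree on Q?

S=N43: 3 rows → Q = 72, 72, 72 ✓
S=N96: 2 rows → Q = 74, 74 ✓
S=N59: 2 rows → Q = 72, 72 ✓
S=N89: 1 row → Q = 75 ✓
S=N29: 3 rows → Q takes values {73, 77} — violation
The only S value with inconsistent Q is S=N29.

N29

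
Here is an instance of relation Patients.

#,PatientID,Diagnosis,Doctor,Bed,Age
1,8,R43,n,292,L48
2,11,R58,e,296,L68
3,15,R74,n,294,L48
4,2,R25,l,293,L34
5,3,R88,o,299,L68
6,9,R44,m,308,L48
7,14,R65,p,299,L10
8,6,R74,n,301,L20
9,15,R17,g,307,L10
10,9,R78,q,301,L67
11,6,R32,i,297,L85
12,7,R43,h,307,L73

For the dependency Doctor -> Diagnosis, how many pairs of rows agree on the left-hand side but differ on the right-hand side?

Doctor=n: violating pairs (1,3), (1,8) — 2 pairs.

2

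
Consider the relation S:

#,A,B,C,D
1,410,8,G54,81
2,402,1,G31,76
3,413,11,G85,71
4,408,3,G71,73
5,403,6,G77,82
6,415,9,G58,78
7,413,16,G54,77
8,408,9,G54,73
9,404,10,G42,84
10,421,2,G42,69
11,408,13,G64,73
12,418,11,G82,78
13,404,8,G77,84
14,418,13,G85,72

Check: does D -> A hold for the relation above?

D=81: row 1 → A = 410 ✓
D=76: row 2 → A = 402 ✓
D=71: row 3 → A = 413 ✓
D=73: rows 4, 8, 11 → A = 408, 408, 408 ✓
D=82: row 5 → A = 403 ✓
D=78: rows 6, 12 → A takes values {415, 418} — violation
D=77: row 7 → A = 413 ✓
D=84: rows 9, 13 → A = 404, 404 ✓
D=69: row 10 → A = 421 ✓
D=72: row 14 → A = 418 ✓
Two rows agree on D but differ on A, so D -> A does not hold.

No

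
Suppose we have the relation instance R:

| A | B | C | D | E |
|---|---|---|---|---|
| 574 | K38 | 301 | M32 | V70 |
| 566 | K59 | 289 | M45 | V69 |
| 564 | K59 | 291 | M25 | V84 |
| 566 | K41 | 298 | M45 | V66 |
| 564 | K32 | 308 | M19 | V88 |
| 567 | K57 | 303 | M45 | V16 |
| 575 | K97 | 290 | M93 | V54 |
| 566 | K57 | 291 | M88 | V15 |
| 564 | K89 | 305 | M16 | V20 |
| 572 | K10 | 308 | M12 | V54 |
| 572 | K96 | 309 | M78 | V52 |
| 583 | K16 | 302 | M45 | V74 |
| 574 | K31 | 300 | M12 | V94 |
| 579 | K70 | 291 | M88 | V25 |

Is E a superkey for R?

Two distinct rows share E=V54, so E does not determine every attribute — not a superkey.

No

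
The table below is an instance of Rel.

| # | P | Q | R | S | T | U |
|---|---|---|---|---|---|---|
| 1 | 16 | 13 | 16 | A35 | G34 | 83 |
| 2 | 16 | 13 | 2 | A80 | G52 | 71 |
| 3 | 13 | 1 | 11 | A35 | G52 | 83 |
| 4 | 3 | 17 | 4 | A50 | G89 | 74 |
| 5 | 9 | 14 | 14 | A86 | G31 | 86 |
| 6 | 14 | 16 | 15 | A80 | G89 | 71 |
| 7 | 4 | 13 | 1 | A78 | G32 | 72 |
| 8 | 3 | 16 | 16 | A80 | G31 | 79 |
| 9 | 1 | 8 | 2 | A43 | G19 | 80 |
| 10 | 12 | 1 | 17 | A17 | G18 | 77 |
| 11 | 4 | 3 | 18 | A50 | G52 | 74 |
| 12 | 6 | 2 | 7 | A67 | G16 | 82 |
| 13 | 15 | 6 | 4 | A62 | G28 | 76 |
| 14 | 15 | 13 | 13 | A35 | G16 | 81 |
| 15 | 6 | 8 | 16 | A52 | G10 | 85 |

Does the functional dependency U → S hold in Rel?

Yes

U=83: rows 1, 3 → S = A35, A35 ✓
U=71: rows 2, 6 → S = A80, A80 ✓
U=74: rows 4, 11 → S = A50, A50 ✓
U=86: row 5 → S = A86 ✓
U=72: row 7 → S = A78 ✓
U=79: row 8 → S = A80 ✓
U=80: row 9 → S = A43 ✓
U=77: row 10 → S = A17 ✓
U=82: row 12 → S = A67 ✓
U=76: row 13 → S = A62 ✓
U=81: row 14 → S = A35 ✓
U=85: row 15 → S = A52 ✓
Every U value is associated with a single S value, so U → S holds.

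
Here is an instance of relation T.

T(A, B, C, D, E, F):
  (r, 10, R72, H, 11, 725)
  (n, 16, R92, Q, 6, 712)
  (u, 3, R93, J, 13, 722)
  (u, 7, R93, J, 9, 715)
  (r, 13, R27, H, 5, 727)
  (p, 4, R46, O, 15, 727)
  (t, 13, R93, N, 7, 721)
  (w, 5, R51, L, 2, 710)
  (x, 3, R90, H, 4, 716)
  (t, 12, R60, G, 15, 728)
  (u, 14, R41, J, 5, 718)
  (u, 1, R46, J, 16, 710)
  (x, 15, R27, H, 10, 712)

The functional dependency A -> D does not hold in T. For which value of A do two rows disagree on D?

A=r: 2 rows → D = H, H ✓
A=n: 1 row → D = Q ✓
A=u: 4 rows → D = J, J, J, J ✓
A=p: 1 row → D = O ✓
A=t: 2 rows → D takes values {N, G} — violation
A=w: 1 row → D = L ✓
A=x: 2 rows → D = H, H ✓
The only A value with inconsistent D is A=t.

t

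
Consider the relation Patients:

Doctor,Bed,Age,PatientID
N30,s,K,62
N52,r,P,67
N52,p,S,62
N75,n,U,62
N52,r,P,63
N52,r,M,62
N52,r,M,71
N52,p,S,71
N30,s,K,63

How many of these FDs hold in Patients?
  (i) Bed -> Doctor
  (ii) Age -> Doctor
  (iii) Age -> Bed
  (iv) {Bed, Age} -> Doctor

4

(i) Bed -> Doctor: every LHS value maps to a single RHS value — holds.
(ii) Age -> Doctor: every LHS value maps to a single RHS value — holds.
(iii) Age -> Bed: every LHS value maps to a single RHS value — holds.
(iv) {Bed, Age} -> Doctor: every LHS value maps to a single RHS value — holds.
4 of the 4 dependencies hold.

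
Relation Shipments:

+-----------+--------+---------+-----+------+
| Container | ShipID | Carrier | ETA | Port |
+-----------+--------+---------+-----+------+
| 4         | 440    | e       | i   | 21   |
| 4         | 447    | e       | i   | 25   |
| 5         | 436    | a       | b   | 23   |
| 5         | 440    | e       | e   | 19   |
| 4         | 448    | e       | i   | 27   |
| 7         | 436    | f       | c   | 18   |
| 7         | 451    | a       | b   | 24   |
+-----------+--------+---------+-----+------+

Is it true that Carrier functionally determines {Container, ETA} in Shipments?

Carrier=e: 4 rows → {Container,ETA} takes values {(4, i), (5, e)} — violation
Carrier=a: 2 rows → {Container,ETA} takes values {(5, b), (7, b)} — violation
Carrier=f: 1 row → {Container,ETA} = (7, c) ✓
Two rows agree on Carrier but differ on {Container, ETA}, so Carrier → {Container, ETA} does not hold.

No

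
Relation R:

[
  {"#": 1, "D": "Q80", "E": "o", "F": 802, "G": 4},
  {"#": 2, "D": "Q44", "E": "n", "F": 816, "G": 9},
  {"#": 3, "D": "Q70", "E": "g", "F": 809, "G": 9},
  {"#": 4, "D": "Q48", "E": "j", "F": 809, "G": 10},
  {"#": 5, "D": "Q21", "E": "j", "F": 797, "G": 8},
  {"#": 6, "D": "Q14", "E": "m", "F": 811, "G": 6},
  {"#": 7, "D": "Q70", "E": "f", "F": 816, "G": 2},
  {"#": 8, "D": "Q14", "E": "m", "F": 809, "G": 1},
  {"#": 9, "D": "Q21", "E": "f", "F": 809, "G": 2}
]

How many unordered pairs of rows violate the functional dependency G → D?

G=9: violating pairs (2,3) — 1 pair.
G=2: violating pairs (7,9) — 1 pair.

2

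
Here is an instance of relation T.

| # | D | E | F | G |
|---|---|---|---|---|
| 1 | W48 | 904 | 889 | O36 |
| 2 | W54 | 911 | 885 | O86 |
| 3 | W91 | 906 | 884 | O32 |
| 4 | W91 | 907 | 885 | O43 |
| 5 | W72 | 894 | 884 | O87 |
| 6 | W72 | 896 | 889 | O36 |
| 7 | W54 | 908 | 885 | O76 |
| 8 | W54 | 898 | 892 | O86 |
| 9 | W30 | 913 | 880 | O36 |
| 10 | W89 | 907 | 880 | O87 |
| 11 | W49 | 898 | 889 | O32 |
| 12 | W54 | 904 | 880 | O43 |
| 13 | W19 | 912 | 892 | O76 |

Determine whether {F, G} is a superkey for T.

Rows 1 and 6 have the same {F, G} value (F=889, G=O36) but are distinct tuples, so {F, G} does not determine every attribute — not a superkey.

No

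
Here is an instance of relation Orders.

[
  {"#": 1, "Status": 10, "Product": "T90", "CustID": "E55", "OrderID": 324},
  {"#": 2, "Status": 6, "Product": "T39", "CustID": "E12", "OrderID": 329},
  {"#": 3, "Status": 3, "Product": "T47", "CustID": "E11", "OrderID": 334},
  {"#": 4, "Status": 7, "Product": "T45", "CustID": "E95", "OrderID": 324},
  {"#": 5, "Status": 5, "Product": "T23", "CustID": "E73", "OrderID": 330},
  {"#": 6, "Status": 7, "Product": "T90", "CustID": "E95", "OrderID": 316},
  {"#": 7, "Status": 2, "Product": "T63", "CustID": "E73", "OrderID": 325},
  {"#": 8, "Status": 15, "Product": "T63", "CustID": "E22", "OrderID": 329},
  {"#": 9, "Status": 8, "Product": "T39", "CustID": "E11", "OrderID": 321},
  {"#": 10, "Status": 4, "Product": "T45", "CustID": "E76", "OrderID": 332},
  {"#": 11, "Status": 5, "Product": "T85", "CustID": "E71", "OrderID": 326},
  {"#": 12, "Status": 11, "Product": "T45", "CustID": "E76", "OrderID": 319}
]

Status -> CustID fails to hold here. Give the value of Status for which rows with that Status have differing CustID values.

Status=10: row 1 → CustID = E55 ✓
Status=6: row 2 → CustID = E12 ✓
Status=3: row 3 → CustID = E11 ✓
Status=7: rows 4, 6 → CustID = E95, E95 ✓
Status=5: rows 5, 11 → CustID takes values {E73, E71} — violation
Status=2: row 7 → CustID = E73 ✓
Status=15: row 8 → CustID = E22 ✓
Status=8: row 9 → CustID = E11 ✓
Status=4: row 10 → CustID = E76 ✓
Status=11: row 12 → CustID = E76 ✓
The only Status value with inconsistent CustID is Status=5.

5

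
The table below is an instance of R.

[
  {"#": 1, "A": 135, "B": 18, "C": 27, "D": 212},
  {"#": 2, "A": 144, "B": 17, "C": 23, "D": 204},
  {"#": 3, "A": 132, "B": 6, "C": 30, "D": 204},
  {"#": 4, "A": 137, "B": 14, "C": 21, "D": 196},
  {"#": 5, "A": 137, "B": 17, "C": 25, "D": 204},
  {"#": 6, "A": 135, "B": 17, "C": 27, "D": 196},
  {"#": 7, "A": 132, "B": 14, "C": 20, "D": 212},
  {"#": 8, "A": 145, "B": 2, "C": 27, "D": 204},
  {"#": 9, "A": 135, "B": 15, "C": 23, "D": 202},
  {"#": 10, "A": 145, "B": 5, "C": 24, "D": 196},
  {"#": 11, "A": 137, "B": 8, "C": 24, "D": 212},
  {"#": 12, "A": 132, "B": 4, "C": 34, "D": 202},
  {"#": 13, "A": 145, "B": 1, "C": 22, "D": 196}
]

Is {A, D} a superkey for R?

Rows 10 and 13 have the same {A, D} value (A=145, D=196) but are distinct tuples, so {A, D} does not determine every attribute — not a superkey.

No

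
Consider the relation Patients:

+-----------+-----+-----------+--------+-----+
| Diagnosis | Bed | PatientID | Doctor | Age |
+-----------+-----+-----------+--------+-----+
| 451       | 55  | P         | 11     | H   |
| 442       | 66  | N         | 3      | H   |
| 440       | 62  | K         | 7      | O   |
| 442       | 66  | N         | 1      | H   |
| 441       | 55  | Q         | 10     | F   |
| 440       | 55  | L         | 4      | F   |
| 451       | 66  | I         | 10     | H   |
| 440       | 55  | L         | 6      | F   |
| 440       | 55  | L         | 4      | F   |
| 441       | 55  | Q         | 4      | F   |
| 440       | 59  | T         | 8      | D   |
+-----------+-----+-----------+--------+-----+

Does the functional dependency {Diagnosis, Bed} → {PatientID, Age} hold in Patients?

(Diagnosis=451, Bed=55): 1 row → {PatientID,Age} = (P, H) ✓
(Diagnosis=442, Bed=66): 2 rows → {PatientID,Age} = (N, H), (N, H) ✓
(Diagnosis=440, Bed=62): 1 row → {PatientID,Age} = (K, O) ✓
(Diagnosis=441, Bed=55): 2 rows → {PatientID,Age} = (Q, F), (Q, F) ✓
(Diagnosis=440, Bed=55): 3 rows → {PatientID,Age} = (L, F), (L, F), (L, F) ✓
(Diagnosis=451, Bed=66): 1 row → {PatientID,Age} = (I, H) ✓
(Diagnosis=440, Bed=59): 1 row → {PatientID,Age} = (T, D) ✓
Every {Diagnosis, Bed} value is associated with a single {PatientID, Age} value, so {Diagnosis, Bed} → {PatientID, Age} holds.

Yes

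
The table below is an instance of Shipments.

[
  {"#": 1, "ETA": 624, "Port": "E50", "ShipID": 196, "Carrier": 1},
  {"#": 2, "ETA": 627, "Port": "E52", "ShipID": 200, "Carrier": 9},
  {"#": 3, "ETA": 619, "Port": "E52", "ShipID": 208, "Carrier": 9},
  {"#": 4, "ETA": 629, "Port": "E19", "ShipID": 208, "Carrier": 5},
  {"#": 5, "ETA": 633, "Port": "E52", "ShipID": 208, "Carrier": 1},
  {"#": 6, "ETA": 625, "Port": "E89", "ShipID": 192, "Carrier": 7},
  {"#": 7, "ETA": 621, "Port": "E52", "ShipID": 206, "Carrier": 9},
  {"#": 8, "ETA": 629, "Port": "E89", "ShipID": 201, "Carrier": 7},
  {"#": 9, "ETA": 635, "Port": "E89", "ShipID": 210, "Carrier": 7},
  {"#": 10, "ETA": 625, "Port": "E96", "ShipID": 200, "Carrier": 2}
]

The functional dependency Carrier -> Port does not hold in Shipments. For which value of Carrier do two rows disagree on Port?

Carrier=1: rows 1, 5 → Port takes values {E50, E52} — violation
Carrier=9: rows 2, 3, 7 → Port = E52, E52, E52 ✓
Carrier=5: row 4 → Port = E19 ✓
Carrier=7: rows 6, 8, 9 → Port = E89, E89, E89 ✓
Carrier=2: row 10 → Port = E96 ✓
The only Carrier value with inconsistent Port is Carrier=1.

1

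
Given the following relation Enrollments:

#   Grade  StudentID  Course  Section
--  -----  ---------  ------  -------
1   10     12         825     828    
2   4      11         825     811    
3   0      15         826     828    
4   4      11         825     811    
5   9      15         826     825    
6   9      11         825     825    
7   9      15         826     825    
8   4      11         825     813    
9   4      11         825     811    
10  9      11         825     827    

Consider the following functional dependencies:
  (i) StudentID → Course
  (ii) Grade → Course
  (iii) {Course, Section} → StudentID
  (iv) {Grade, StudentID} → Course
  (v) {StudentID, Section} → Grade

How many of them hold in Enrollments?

4

(i) StudentID → Course: every LHS value maps to a single RHS value — holds.
(ii) Grade → Course: Grade=9: rows 5, 6, 7, 10 → Course takes values {826, 825} — violation — fails.
(iii) {Course, Section} → StudentID: every LHS value maps to a single RHS value — holds.
(iv) {Grade, StudentID} → Course: every LHS value maps to a single RHS value — holds.
(v) {StudentID, Section} → Grade: every LHS value maps to a single RHS value — holds.
4 of the 5 dependencies hold.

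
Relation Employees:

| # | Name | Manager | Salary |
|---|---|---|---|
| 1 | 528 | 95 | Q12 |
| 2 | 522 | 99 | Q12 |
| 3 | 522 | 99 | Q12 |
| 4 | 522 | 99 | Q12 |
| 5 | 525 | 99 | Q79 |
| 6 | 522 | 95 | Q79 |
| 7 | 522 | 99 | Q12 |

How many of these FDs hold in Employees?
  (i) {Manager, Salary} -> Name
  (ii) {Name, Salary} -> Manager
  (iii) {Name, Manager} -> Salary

(i) {Manager, Salary} -> Name: every LHS value maps to a single RHS value — holds.
(ii) {Name, Salary} -> Manager: every LHS value maps to a single RHS value — holds.
(iii) {Name, Manager} -> Salary: every LHS value maps to a single RHS value — holds.
3 of the 3 dependencies hold.

3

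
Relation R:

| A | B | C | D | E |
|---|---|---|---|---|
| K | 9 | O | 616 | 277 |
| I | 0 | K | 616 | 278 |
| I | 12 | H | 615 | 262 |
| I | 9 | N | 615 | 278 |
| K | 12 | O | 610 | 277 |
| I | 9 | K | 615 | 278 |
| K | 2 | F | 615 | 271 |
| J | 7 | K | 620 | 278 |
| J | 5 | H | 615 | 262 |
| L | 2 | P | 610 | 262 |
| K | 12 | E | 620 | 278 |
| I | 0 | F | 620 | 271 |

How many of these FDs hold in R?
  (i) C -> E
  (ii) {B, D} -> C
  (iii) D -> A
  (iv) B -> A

(i) C -> E: every LHS value maps to a single RHS value — holds.
(ii) {B, D} -> C: (B=9, D=615): 2 rows → C takes values {N, K} — violation — fails.
(iii) D -> A: D=616: 2 rows → A takes values {K, I} — violation; D=615: 5 rows → A takes values {I, K, J} — violation; D=610: 2 rows → A takes values {K, L} — violation; D=620: 3 rows → A takes values {J, K, I} — violation — fails.
(iv) B -> A: B=9: 3 rows → A takes values {K, I} — violation; B=12: 3 rows → A takes values {I, K} — violation; B=2: 2 rows → A takes values {K, L} — violation — fails.
1 of the 4 dependencies holds.

1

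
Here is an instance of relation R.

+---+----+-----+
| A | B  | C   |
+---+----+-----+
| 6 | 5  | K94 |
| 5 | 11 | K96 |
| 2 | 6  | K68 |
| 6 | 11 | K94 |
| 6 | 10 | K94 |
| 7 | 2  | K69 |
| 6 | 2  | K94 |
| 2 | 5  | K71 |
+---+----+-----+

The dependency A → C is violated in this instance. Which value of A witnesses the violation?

2

A=6: 4 rows → C = K94, K94, K94, K94 ✓
A=5: 1 row → C = K96 ✓
A=2: 2 rows → C takes values {K68, K71} — violation
A=7: 1 row → C = K69 ✓
The only A value with inconsistent C is A=2.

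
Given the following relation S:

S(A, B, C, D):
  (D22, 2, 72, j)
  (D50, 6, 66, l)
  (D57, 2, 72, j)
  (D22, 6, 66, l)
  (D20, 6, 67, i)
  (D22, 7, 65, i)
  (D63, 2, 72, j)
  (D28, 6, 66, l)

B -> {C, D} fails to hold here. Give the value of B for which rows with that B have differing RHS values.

6

B=2: 3 rows → {C,D} = (72, j), (72, j), (72, j) ✓
B=6: 4 rows → {C,D} takes values {(66, l), (67, i)} — violation
B=7: 1 row → {C,D} = (65, i) ✓
The only B value with inconsistent RHS is B=6.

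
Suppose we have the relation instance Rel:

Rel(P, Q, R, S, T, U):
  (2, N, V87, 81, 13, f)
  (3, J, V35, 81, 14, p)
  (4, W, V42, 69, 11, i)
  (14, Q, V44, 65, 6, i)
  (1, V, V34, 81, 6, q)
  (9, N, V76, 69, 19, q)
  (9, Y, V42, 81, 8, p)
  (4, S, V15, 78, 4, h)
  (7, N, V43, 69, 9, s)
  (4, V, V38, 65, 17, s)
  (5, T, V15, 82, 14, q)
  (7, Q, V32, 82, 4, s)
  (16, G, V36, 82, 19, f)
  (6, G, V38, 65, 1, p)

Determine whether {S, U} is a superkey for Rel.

Two distinct rows share (S=81, U=p), so {S, U} does not determine every attribute — not a superkey.

No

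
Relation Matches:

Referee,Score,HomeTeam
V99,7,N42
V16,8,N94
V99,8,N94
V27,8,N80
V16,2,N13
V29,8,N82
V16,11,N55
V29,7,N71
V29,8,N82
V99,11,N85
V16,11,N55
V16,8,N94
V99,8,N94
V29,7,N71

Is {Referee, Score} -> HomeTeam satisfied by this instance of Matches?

(Referee=V99, Score=7): 1 row → HomeTeam = N42 ✓
(Referee=V16, Score=8): 2 rows → HomeTeam = N94, N94 ✓
(Referee=V99, Score=8): 2 rows → HomeTeam = N94, N94 ✓
(Referee=V27, Score=8): 1 row → HomeTeam = N80 ✓
(Referee=V16, Score=2): 1 row → HomeTeam = N13 ✓
(Referee=V29, Score=8): 2 rows → HomeTeam = N82, N82 ✓
(Referee=V16, Score=11): 2 rows → HomeTeam = N55, N55 ✓
(Referee=V29, Score=7): 2 rows → HomeTeam = N71, N71 ✓
(Referee=V99, Score=11): 1 row → HomeTeam = N85 ✓
Every {Referee, Score} value is associated with a single HomeTeam value, so {Referee, Score} -> HomeTeam holds.

Yes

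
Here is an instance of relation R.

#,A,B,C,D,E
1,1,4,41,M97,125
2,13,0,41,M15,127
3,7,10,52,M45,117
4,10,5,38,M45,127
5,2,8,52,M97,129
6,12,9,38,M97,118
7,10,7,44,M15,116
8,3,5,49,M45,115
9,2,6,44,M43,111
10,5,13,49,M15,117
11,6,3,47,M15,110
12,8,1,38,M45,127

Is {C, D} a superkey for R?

Rows 4 and 12 have the same {C, D} value (C=38, D=M45) but are distinct tuples, so {C, D} does not determine every attribute — not a superkey.

No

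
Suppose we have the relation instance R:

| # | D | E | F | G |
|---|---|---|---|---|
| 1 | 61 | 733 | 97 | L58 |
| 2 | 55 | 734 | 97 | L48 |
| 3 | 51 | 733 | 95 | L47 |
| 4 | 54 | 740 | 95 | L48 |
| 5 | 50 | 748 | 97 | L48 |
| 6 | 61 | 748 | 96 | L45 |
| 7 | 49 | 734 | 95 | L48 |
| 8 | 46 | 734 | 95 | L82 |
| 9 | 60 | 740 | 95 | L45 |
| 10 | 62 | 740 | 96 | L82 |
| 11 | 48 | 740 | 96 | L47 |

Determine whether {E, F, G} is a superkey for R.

Yes

All 11 rows have distinct {E, F, G} values, so {E, F, G} → (all attributes) holds and {E, F, G} is a superkey.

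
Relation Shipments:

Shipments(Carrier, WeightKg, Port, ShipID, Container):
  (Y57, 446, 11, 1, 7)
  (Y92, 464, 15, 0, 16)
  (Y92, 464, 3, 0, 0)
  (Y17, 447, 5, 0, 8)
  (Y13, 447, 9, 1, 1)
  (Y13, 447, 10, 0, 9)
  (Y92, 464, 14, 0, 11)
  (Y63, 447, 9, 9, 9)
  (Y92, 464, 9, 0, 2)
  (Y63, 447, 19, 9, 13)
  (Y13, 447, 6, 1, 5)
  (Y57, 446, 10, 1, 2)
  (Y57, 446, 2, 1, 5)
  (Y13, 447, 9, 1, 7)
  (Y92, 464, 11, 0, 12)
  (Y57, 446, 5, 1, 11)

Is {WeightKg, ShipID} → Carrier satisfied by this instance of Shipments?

No

(WeightKg=446, ShipID=1): 4 rows → Carrier = Y57, Y57, Y57, Y57 ✓
(WeightKg=464, ShipID=0): 5 rows → Carrier = Y92, Y92, Y92, Y92, Y92 ✓
(WeightKg=447, ShipID=0): 2 rows → Carrier takes values {Y17, Y13} — violation
(WeightKg=447, ShipID=1): 3 rows → Carrier = Y13, Y13, Y13 ✓
(WeightKg=447, ShipID=9): 2 rows → Carrier = Y63, Y63 ✓
Two rows agree on {WeightKg, ShipID} but differ on Carrier, so {WeightKg, ShipID} → Carrier does not hold.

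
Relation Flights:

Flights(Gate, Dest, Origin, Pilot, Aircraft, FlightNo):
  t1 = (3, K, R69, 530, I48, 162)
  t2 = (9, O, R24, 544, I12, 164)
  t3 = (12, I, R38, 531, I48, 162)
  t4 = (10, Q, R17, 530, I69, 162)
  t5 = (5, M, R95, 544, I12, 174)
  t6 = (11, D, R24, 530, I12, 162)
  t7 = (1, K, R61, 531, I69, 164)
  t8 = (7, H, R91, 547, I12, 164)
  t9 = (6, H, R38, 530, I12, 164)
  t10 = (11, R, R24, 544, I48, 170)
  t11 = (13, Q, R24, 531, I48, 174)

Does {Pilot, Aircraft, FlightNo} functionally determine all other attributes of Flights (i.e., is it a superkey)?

Yes

All 11 rows have distinct {Pilot, Aircraft, FlightNo} values, so {Pilot, Aircraft, FlightNo} → (all attributes) holds and {Pilot, Aircraft, FlightNo} is a superkey.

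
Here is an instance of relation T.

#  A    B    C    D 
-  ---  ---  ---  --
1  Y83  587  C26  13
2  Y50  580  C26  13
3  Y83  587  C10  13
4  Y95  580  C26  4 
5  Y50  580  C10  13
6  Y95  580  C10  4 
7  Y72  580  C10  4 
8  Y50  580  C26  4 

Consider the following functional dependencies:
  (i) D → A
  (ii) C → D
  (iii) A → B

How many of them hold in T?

1

(i) D → A: D=13: rows 1, 2, 3, 5 → A takes values {Y83, Y50} — violation; D=4: rows 4, 6, 7, 8 → A takes values {Y95, Y72, Y50} — violation — fails.
(ii) C → D: C=C26: rows 1, 2, 4, 8 → D takes values {13, 4} — violation; C=C10: rows 3, 5, 6, 7 → D takes values {13, 4} — violation — fails.
(iii) A → B: every LHS value maps to a single RHS value — holds.
1 of the 3 dependencies holds.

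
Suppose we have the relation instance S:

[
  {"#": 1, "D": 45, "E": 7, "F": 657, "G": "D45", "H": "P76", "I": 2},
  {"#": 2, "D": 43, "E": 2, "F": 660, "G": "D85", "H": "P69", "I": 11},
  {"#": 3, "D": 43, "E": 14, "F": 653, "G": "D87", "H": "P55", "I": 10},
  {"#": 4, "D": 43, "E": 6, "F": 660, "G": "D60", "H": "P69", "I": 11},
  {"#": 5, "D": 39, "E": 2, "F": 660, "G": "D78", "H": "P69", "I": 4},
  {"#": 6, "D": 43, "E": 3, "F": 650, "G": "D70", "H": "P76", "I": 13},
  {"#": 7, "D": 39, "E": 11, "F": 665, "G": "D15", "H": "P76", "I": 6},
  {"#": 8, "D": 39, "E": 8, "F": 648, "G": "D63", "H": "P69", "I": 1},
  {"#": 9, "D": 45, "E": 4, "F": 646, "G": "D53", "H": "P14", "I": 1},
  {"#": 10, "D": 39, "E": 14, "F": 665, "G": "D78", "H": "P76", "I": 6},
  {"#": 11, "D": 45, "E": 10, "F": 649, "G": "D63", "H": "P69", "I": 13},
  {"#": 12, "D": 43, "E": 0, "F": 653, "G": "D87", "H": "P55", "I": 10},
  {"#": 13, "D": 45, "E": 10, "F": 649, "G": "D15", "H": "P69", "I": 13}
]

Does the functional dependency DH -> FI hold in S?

(D=45, H=P76): row 1 → {F,I} = (657, 2) ✓
(D=43, H=P69): rows 2, 4 → {F,I} = (660, 11), (660, 11) ✓
(D=43, H=P55): rows 3, 12 → {F,I} = (653, 10), (653, 10) ✓
(D=39, H=P69): rows 5, 8 → {F,I} takes values {(660, 4), (648, 1)} — violation
(D=43, H=P76): row 6 → {F,I} = (650, 13) ✓
(D=39, H=P76): rows 7, 10 → {F,I} = (665, 6), (665, 6) ✓
(D=45, H=P14): row 9 → {F,I} = (646, 1) ✓
(D=45, H=P69): rows 11, 13 → {F,I} = (649, 13), (649, 13) ✓
Two rows agree on DH but differ on FI, so DH -> FI does not hold.

No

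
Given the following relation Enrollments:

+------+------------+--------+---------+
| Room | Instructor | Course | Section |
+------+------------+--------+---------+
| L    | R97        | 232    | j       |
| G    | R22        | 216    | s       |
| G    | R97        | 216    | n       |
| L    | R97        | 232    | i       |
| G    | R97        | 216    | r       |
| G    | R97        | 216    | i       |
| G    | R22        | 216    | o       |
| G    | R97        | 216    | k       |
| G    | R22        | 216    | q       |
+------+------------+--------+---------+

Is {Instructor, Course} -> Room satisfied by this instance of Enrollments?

Yes

(Instructor=R97, Course=232): 2 rows → Room = L, L ✓
(Instructor=R22, Course=216): 3 rows → Room = G, G, G ✓
(Instructor=R97, Course=216): 4 rows → Room = G, G, G, G ✓
Every {Instructor, Course} value is associated with a single Room value, so {Instructor, Course} -> Room holds.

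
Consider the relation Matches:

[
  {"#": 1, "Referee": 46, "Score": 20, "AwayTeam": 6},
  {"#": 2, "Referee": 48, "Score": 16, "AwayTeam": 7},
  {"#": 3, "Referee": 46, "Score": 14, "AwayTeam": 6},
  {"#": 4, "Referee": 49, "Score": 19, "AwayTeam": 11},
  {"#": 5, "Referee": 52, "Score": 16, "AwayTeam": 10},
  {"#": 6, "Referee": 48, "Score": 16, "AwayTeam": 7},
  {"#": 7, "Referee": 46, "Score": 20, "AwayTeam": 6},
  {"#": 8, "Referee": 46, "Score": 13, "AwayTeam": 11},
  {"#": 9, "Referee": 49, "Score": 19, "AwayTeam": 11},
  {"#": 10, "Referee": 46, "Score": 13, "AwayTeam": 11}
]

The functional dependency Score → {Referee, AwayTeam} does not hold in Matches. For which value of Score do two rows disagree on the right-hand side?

16

Score=20: rows 1, 7 → {Referee,AwayTeam} = (46, 6), (46, 6) ✓
Score=16: rows 2, 5, 6 → {Referee,AwayTeam} takes values {(48, 7), (52, 10)} — violation
Score=14: row 3 → {Referee,AwayTeam} = (46, 6) ✓
Score=19: rows 4, 9 → {Referee,AwayTeam} = (49, 11), (49, 11) ✓
Score=13: rows 8, 10 → {Referee,AwayTeam} = (46, 11), (46, 11) ✓
The only Score value with inconsistent RHS is Score=16.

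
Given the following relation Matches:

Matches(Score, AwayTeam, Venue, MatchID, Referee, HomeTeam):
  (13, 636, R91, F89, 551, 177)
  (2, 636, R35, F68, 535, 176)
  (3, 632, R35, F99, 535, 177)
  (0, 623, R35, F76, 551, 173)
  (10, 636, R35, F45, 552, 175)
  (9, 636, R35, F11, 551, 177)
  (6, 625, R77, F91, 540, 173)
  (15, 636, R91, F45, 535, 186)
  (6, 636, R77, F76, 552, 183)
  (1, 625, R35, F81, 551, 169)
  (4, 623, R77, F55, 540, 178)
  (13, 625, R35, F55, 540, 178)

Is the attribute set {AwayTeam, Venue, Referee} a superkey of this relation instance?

Yes

All 12 rows have distinct {AwayTeam, Venue, Referee} values, so {AwayTeam, Venue, Referee} → (all attributes) holds and {AwayTeam, Venue, Referee} is a superkey.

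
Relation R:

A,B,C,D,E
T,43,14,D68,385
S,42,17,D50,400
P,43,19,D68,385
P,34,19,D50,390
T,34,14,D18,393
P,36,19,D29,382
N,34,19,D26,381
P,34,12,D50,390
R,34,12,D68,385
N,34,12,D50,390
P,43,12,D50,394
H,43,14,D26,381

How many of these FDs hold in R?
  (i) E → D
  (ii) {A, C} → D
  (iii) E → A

1

(i) E → D: every LHS value maps to a single RHS value — holds.
(ii) {A, C} → D: (A=T, C=14): 2 rows → D takes values {D68, D18} — violation; (A=P, C=19): 3 rows → D takes values {D68, D50, D29} — violation — fails.
(iii) E → A: E=385: 3 rows → A takes values {T, P, R} — violation; E=390: 3 rows → A takes values {P, N} — violation; E=381: 2 rows → A takes values {N, H} — violation — fails.
1 of the 3 dependencies holds.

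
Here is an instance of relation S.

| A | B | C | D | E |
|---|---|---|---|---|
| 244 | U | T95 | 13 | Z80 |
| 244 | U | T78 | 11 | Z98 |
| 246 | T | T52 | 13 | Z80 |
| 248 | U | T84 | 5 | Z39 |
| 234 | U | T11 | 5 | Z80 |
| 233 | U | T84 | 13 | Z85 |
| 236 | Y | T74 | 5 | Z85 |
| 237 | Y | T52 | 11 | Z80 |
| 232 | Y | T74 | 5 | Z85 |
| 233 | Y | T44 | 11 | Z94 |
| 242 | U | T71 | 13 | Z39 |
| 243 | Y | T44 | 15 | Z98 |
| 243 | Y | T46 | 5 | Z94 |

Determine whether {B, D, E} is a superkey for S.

No

Two distinct rows share (B=Y, D=5, E=Z85), so {B, D, E} does not determine every attribute — not a superkey.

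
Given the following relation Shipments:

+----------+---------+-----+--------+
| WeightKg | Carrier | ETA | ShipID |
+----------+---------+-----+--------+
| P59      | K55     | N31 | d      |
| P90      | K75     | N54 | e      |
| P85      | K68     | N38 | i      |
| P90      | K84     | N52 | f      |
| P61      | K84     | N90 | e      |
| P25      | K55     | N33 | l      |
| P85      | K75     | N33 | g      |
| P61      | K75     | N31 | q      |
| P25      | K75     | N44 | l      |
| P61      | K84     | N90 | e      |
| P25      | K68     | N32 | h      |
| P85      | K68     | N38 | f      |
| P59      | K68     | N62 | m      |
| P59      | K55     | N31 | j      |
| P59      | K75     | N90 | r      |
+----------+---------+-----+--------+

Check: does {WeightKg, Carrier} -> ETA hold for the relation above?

Yes

(WeightKg=P59, Carrier=K55): 2 rows → ETA = N31, N31 ✓
(WeightKg=P90, Carrier=K75): 1 row → ETA = N54 ✓
(WeightKg=P85, Carrier=K68): 2 rows → ETA = N38, N38 ✓
(WeightKg=P90, Carrier=K84): 1 row → ETA = N52 ✓
(WeightKg=P61, Carrier=K84): 2 rows → ETA = N90, N90 ✓
(WeightKg=P25, Carrier=K55): 1 row → ETA = N33 ✓
(WeightKg=P85, Carrier=K75): 1 row → ETA = N33 ✓
(WeightKg=P61, Carrier=K75): 1 row → ETA = N31 ✓
(WeightKg=P25, Carrier=K75): 1 row → ETA = N44 ✓
(WeightKg=P25, Carrier=K68): 1 row → ETA = N32 ✓
(WeightKg=P59, Carrier=K68): 1 row → ETA = N62 ✓
(WeightKg=P59, Carrier=K75): 1 row → ETA = N90 ✓
Every {WeightKg, Carrier} value is associated with a single ETA value, so {WeightKg, Carrier} -> ETA holds.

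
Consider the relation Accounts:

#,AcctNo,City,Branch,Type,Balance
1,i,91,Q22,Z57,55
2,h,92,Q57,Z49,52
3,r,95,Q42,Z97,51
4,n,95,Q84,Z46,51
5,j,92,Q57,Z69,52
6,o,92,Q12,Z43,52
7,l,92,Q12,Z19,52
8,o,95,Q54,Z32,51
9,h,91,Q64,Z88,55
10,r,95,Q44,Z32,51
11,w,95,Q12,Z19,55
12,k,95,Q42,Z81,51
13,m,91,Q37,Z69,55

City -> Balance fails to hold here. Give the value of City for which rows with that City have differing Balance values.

City=91: rows 1, 9, 13 → Balance = 55, 55, 55 ✓
City=92: rows 2, 5, 6, 7 → Balance = 52, 52, 52, 52 ✓
City=95: rows 3, 4, 8, 10, 11, 12 → Balance takes values {51, 55} — violation
The only City value with inconsistent Balance is City=95.

95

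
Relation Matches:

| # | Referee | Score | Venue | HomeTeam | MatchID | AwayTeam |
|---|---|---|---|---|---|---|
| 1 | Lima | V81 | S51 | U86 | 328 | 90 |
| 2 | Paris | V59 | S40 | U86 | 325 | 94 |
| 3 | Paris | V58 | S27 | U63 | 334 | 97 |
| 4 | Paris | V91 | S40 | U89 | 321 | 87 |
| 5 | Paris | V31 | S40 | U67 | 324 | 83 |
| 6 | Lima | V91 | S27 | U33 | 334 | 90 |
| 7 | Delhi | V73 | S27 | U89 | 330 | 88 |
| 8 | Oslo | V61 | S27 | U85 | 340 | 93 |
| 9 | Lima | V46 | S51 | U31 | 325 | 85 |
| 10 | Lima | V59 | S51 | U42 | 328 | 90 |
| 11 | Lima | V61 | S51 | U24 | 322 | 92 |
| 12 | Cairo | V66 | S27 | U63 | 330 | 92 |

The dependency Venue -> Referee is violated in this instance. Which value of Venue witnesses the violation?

S27

Venue=S51: rows 1, 9, 10, 11 → Referee = Lima, Lima, Lima, Lima ✓
Venue=S40: rows 2, 4, 5 → Referee = Paris, Paris, Paris ✓
Venue=S27: rows 3, 6, 7, 8, 12 → Referee takes values {Paris, Lima, Delhi, Oslo, Cairo} — violation
The only Venue value with inconsistent Referee is Venue=S27.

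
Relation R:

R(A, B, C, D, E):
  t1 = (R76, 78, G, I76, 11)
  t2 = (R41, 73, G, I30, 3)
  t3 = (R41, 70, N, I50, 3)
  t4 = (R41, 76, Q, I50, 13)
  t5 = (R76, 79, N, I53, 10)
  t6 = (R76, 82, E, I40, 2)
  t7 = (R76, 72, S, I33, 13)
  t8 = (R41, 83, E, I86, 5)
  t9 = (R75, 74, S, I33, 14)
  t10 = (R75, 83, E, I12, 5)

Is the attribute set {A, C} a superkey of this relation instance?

Yes

All 10 rows have distinct {A, C} values, so {A, C} → (all attributes) holds and {A, C} is a superkey.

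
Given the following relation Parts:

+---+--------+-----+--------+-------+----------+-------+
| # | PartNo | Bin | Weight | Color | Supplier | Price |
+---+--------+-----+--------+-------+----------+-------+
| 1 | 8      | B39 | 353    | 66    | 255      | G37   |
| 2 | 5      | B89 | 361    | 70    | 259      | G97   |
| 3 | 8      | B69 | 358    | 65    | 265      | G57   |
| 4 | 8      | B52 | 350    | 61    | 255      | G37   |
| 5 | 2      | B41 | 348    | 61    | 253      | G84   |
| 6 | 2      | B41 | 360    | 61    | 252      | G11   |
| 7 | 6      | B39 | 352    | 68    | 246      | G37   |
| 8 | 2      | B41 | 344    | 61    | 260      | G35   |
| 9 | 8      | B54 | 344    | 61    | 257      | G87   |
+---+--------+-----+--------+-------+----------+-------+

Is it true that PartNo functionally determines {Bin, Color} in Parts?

PartNo=8: rows 1, 3, 4, 9 → {Bin,Color} takes values {(B39, 66), (B69, 65), (B52, 61), (B54, 61)} — violation
PartNo=5: row 2 → {Bin,Color} = (B89, 70) ✓
PartNo=2: rows 5, 6, 8 → {Bin,Color} = (B41, 61), (B41, 61), (B41, 61) ✓
PartNo=6: row 7 → {Bin,Color} = (B39, 68) ✓
Two rows agree on PartNo but differ on {Bin, Color}, so PartNo → {Bin, Color} does not hold.

No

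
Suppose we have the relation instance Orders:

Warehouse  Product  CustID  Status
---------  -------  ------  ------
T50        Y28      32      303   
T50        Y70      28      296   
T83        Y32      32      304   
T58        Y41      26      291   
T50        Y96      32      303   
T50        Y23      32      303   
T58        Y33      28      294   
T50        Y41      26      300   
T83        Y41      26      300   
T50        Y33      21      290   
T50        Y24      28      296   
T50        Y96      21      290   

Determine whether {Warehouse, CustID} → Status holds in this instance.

(Warehouse=T50, CustID=32): 3 rows → Status = 303, 303, 303 ✓
(Warehouse=T50, CustID=28): 2 rows → Status = 296, 296 ✓
(Warehouse=T83, CustID=32): 1 row → Status = 304 ✓
(Warehouse=T58, CustID=26): 1 row → Status = 291 ✓
(Warehouse=T58, CustID=28): 1 row → Status = 294 ✓
(Warehouse=T50, CustID=26): 1 row → Status = 300 ✓
(Warehouse=T83, CustID=26): 1 row → Status = 300 ✓
(Warehouse=T50, CustID=21): 2 rows → Status = 290, 290 ✓
Every {Warehouse, CustID} value is associated with a single Status value, so {Warehouse, CustID} → Status holds.

Yes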